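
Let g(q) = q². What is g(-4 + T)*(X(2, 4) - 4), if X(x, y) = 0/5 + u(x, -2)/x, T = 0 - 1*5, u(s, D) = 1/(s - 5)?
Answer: -675/2 ≈ -337.50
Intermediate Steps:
u(s, D) = 1/(-5 + s)
T = -5 (T = 0 - 5 = -5)
X(x, y) = 1/(x*(-5 + x)) (X(x, y) = 0/5 + 1/((-5 + x)*x) = 0*(⅕) + 1/(x*(-5 + x)) = 0 + 1/(x*(-5 + x)) = 1/(x*(-5 + x)))
g(-4 + T)*(X(2, 4) - 4) = (-4 - 5)²*(1/(2*(-5 + 2)) - 4) = (-9)²*((½)/(-3) - 4) = 81*((½)*(-⅓) - 4) = 81*(-⅙ - 4) = 81*(-25/6) = -675/2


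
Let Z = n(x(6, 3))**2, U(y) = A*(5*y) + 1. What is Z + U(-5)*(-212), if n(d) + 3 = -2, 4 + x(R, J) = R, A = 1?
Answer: 5113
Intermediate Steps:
x(R, J) = -4 + R
n(d) = -5 (n(d) = -3 - 2 = -5)
U(y) = 1 + 5*y (U(y) = 1*(5*y) + 1 = 5*y + 1 = 1 + 5*y)
Z = 25 (Z = (-5)**2 = 25)
Z + U(-5)*(-212) = 25 + (1 + 5*(-5))*(-212) = 25 + (1 - 25)*(-212) = 25 - 24*(-212) = 25 + 5088 = 5113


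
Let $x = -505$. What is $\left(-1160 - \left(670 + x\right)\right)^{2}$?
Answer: $1755625$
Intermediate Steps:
$\left(-1160 - \left(670 + x\right)\right)^{2} = \left(-1160 - 165\right)^{2} = \left(-1325\right)^{2} = 1755625$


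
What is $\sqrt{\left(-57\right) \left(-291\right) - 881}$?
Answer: $\sqrt{15706} \approx 125.32$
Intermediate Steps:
$\sqrt{\left(-57\right) \left(-291\right) - 881} = \sqrt{16587 - 881} = \sqrt{15706}$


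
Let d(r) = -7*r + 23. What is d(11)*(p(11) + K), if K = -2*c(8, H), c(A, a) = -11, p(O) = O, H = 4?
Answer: -1782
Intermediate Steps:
d(r) = 23 - 7*r
K = 22 (K = -2*(-11) = 22)
d(11)*(p(11) + K) = (23 - 7*11)*(11 + 22) = (23 - 77)*33 = -54*33 = -1782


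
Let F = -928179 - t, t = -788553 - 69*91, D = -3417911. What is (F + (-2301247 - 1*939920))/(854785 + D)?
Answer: 1687257/1281563 ≈ 1.3166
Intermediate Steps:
t = -794832 (t = -788553 - 6279 = -794832)
F = -133347 (F = -928179 - 1*(-794832) = -928179 + 794832 = -133347)
(F + (-2301247 - 1*939920))/(854785 + D) = (-133347 + (-2301247 - 1*939920))/(854785 - 3417911) = (-133347 + (-2301247 - 939920))/(-2563126) = (-133347 - 3241167)*(-1/2563126) = -3374514*(-1/2563126) = 1687257/1281563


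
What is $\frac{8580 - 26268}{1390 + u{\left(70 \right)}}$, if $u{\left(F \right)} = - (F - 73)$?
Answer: $- \frac{17688}{1393} \approx -12.698$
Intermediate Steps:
$u{\left(F \right)} = 73 - F$ ($u{\left(F \right)} = - (F - 73) = - (-73 + F) = 73 - F$)
$\frac{8580 - 26268}{1390 + u{\left(70 \right)}} = \frac{8580 - 26268}{1390 + \left(73 - 70\right)} = - \frac{17688}{1390 + \left(73 - 70\right)} = - \frac{17688}{1390 + 3} = - \frac{17688}{1393}$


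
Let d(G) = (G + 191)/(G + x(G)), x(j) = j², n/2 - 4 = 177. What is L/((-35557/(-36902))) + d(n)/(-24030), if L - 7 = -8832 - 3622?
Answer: -1450385871122201941/112277847502260 ≈ -12918.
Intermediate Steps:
n = 362 (n = 8 + 2*177 = 8 + 354 = 362)
L = -12447 (L = 7 + (-8832 - 3622) = 7 - 12454 = -12447)
d(G) = (191 + G)/(G + G²) (d(G) = (G + 191)/(G + G²) = (191 + G)/(G + G²))
L/((-35557/(-36902))) + d(n)/(-24030) = -12447/((-35557/(-36902))) + ((191 + 362)/(362*(1 + 362)))/(-24030) = -12447/((-35557*(-1/36902))) + ((1/362)*553/363)*(-1/24030) = -12447/35557/36902 + ((1/362)*(1/363)*553)*(-1/24030) = -12447*36902/35557 + (553/131406)*(-1/24030) = -459319194/35557 - 553/3157686180 = -1450385871122201941/112277847502260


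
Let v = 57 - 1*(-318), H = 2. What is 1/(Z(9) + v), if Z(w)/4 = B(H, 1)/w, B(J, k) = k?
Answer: 9/3379 ≈ 0.0026635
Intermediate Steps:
Z(w) = 4/w (Z(w) = 4*(1/w) = 4/w)
v = 375 (v = 57 + 318 = 375)
1/(Z(9) + v) = 1/(4/9 + 375) = 1/(3379/9) = 9/3379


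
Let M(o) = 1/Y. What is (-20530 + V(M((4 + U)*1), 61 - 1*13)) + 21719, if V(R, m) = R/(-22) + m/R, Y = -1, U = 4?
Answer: 25103/22 ≈ 1141.0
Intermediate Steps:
M(o) = -1 (M(o) = 1/(-1) = -1)
V(R, m) = -R/22 + m/R (V(R, m) = R*(-1/22) + m/R = -R/22 + m/R)
(-20530 + V(M((4 + U)*1), 61 - 1*13)) + 21719 = (-20530 + (-1/22*(-1) + (61 - 1*13)/(-1))) + 21719 = (-20530 + (1/22 + (61 - 13)*(-1))) + 21719 = (-20530 + (1/22 + 48*(-1))) + 21719 = (-20530 + (1/22 - 48)) + 21719 = (-20530 - 1055/22) + 21719 = -452715/22 + 21719 = 25103/22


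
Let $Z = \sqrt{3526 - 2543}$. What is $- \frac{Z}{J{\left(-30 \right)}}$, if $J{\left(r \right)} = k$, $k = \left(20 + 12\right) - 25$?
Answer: $- \frac{\sqrt{983}}{7} \approx -4.479$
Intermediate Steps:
$k = 7$ ($k = 32 - 25 = 7$)
$J{\left(r \right)} = 7$
$Z = \sqrt{983} \approx 31.353$
$- \frac{Z}{J{\left(-30 \right)}} = - \frac{\sqrt{983}}{7}$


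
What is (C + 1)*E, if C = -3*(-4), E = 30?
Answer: 390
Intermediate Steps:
C = 12
(C + 1)*E = (12 + 1)*30 = 13*30 = 390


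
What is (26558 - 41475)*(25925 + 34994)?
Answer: -908728723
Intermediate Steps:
(26558 - 41475)*(25925 + 34994) = -14917*60919 = -908728723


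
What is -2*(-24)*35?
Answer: 1680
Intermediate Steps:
-2*(-24)*35 = 48*35 = 1680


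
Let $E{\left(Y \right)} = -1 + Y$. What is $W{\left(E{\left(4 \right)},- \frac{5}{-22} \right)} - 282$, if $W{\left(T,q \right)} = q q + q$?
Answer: $- \frac{136353}{484} \approx -281.72$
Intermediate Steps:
$W{\left(T,q \right)} = q + q^{2}$ ($W{\left(T,q \right)} = q^{2} + q = q + q^{2}$)
$W{\left(E{\left(4 \right)},- \frac{5}{-22} \right)} - 282 = - \frac{5}{-22} \left(1 - \frac{5}{-22}\right) - 282 = \left(-5\right) \left(- \frac{1}{22}\right) \left(1 - - \frac{5}{22}\right) - 282 = \frac{5 \left(1 + \frac{5}{22}\right)}{22} - 282 = \frac{5}{22} \cdot \frac{27}{22} - 282 = \frac{135}{484} - 282 = - \frac{136353}{484}$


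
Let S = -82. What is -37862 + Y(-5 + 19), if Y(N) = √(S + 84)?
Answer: -37862 + √2 ≈ -37861.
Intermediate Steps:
Y(N) = √2 (Y(N) = √(-82 + 84) = √2)
-37862 + Y(-5 + 19) = -37862 + √2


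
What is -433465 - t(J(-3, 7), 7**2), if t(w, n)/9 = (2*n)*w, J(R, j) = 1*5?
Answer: -437875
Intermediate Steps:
J(R, j) = 5
t(w, n) = 18*n*w (t(w, n) = 9*((2*n)*w) = 9*(2*n*w) = 18*n*w)
-433465 - t(J(-3, 7), 7**2) = -433465 - 18*7**2*5 = -433465 - 18*49*5 = -433465 - 1*4410 = -433465 - 4410 = -437875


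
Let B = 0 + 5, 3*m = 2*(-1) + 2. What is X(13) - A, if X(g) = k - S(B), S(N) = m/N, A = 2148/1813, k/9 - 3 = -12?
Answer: -149001/1813 ≈ -82.185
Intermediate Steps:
m = 0 (m = (2*(-1) + 2)/3 = (-2 + 2)/3 = (1/3)*0 = 0)
k = -81 (k = 27 + 9*(-12) = 27 - 108 = -81)
A = 2148/1813 (A = 2148*(1/1813) = 2148/1813 ≈ 1.1848)
B = 5
S(N) = 0 (S(N) = 0/N = 0)
X(g) = -81 (X(g) = -81 - 1*0 = -81 + 0 = -81)
X(13) - A = -81 - 1*2148/1813 = -81 - 2148/1813 = -149001/1813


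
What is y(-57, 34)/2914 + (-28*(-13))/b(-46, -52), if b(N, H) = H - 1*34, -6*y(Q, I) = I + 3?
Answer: -3183679/751812 ≈ -4.2347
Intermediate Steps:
y(Q, I) = -1/2 - I/6 (y(Q, I) = -(I + 3)/6 = -(3 + I)/6 = -1/2 - I/6)
b(N, H) = -34 + H (b(N, H) = H - 34 = -34 + H)
y(-57, 34)/2914 + (-28*(-13))/b(-46, -52) = (-1/2 - 1/6*34)/2914 + (-28*(-13))/(-34 - 52) = (-1/2 - 17/3)*(1/2914) + 364/(-86) = -37/6*1/2914 + 364*(-1/86) = -37/17484 - 182/43 = -3183679/751812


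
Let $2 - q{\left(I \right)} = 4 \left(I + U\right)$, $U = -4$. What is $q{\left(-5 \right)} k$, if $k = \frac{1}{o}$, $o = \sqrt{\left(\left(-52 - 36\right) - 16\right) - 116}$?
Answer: $- \frac{19 i \sqrt{55}}{55} \approx - 2.562 i$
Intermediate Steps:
$o = 2 i \sqrt{55}$ ($o = \sqrt{\left(-88 - 16\right) - 116} = \sqrt{-104 - 116} = \sqrt{-220} = 2 i \sqrt{55} \approx 14.832 i$)
$q{\left(I \right)} = 18 - 4 I$ ($q{\left(I \right)} = 2 - 4 \left(I - 4\right) = 2 - 4 \left(-4 + I\right) = 2 - \left(-16 + 4 I\right) = 18 - 4 I$)
$k = - \frac{i \sqrt{55}}{110}$ ($k = \frac{1}{2 i \sqrt{55}} = - \frac{i \sqrt{55}}{110} \approx - 0.06742 i$)
$q{\left(-5 \right)} k = \left(18 - -20\right) \left(- \frac{i \sqrt{55}}{110}\right) = \left(18 + 20\right) \left(- \frac{i \sqrt{55}}{110}\right) = 38 \left(- \frac{i \sqrt{55}}{110}\right) = - \frac{19 i \sqrt{55}}{55}$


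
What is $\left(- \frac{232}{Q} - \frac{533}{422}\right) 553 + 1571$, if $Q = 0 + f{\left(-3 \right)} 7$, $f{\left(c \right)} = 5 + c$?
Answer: $- \frac{3498995}{422} \approx -8291.5$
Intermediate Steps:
$Q = 14$ ($Q = 0 + \left(5 - 3\right) 7 = 0 + 2 \cdot 7 = 0 + 14 = 14$)
$\left(- \frac{232}{Q} - \frac{533}{422}\right) 553 + 1571 = \left(- \frac{232}{14} - \frac{533}{422}\right) 553 + 1571 = \left(\left(-232\right) \frac{1}{14} - \frac{533}{422}\right) 553 + 1571 = \left(- \frac{116}{7} - \frac{533}{422}\right) 553 + 1571 = \left(- \frac{52683}{2954}\right) 553 + 1571 = - \frac{4161957}{422} + 1571 = - \frac{3498995}{422}$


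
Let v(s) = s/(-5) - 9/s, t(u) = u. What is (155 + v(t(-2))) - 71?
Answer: 889/10 ≈ 88.900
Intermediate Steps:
v(s) = -9/s - s/5 (v(s) = s*(-⅕) - 9/s = -s/5 - 9/s = -9/s - s/5)
(155 + v(t(-2))) - 71 = (155 + (-9/(-2) - ⅕*(-2))) - 71 = (155 + (-9*(-½) + ⅖)) - 71 = (155 + (9/2 + ⅖)) - 71 = (155 + 49/10) - 71 = 1599/10 - 71 = 889/10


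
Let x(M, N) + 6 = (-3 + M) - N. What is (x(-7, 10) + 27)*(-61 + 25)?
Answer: -36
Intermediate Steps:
x(M, N) = -9 + M - N (x(M, N) = -6 + ((-3 + M) - N) = -6 + (-3 + M - N) = -9 + M - N)
(x(-7, 10) + 27)*(-61 + 25) = ((-9 - 7 - 1*10) + 27)*(-61 + 25) = ((-9 - 7 - 10) + 27)*(-36) = (-26 + 27)*(-36) = 1*(-36) = -36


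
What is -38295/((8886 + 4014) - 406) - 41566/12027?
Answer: -979899569/150265338 ≈ -6.5211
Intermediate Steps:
-38295/((8886 + 4014) - 406) - 41566/12027 = -38295/(12900 - 406) - 41566*1/12027 = -38295/12494 - 41566/12027 = -979899569/150265338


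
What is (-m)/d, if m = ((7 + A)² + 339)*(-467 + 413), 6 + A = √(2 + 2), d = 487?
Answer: 18792/487 ≈ 38.587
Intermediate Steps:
A = -4 (A = -6 + √(2 + 2) = -6 + √4 = -6 + 2 = -4)
m = -18792 (m = ((7 - 4)² + 339)*(-467 + 413) = (3² + 339)*(-54) = (9 + 339)*(-54) = 348*(-54) = -18792)
(-m)/d = -1*(-18792)/487 = 18792*(1/487) = 18792/487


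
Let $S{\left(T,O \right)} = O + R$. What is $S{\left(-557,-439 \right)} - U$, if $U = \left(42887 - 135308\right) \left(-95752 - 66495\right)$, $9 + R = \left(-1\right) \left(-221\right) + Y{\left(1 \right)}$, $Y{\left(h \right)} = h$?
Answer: $-14995030213$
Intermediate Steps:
$R = 213$ ($R = -9 + \left(\left(-1\right) \left(-221\right) + 1\right) = -9 + \left(221 + 1\right) = -9 + 222 = 213$)
$U = 14995029987$ ($U = \left(-92421\right) \left(-162247\right) = 14995029987$)
$S{\left(T,O \right)} = 213 + O$ ($S{\left(T,O \right)} = O + 213 = 213 + O$)
$S{\left(-557,-439 \right)} - U = \left(213 - 439\right) - 14995029987 = -226 - 14995029987 = -14995030213$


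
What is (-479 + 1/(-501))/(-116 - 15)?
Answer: 239980/65631 ≈ 3.6565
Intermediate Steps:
(-479 + 1/(-501))/(-116 - 15) = (-479 - 1/501)/(-131) = -239980/501*(-1/131) = 239980/65631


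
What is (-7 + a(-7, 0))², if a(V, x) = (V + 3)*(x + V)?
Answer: 441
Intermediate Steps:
a(V, x) = (3 + V)*(V + x)
(-7 + a(-7, 0))² = (-7 + ((-7)² + 3*(-7) + 3*0 - 7*0))² = (-7 + (49 - 21 + 0 + 0))² = (-7 + 28)² = 21² = 441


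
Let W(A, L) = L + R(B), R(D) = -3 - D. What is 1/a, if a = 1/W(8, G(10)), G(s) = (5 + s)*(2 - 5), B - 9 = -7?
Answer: -50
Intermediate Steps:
B = 2 (B = 9 - 7 = 2)
G(s) = -15 - 3*s (G(s) = (5 + s)*(-3) = -15 - 3*s)
W(A, L) = -5 + L (W(A, L) = L + (-3 - 1*2) = L + (-3 - 2) = L - 5 = -5 + L)
a = -1/50 (a = 1/(-5 + (-15 - 3*10)) = 1/(-5 + (-15 - 30)) = 1/(-5 - 45) = 1/(-50) = -1/50 ≈ -0.020000)
1/a = 1/(-1/50) = -50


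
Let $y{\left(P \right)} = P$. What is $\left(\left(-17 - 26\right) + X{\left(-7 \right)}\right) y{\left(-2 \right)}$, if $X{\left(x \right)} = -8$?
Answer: $102$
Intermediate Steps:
$\left(\left(-17 - 26\right) + X{\left(-7 \right)}\right) y{\left(-2 \right)} = \left(\left(-17 - 26\right) - 8\right) \left(-2\right) = \left(-43 - 8\right) \left(-2\right) = \left(-51\right) \left(-2\right) = 102$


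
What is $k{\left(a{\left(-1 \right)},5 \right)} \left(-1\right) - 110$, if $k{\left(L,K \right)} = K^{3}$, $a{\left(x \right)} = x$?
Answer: $-235$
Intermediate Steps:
$k{\left(a{\left(-1 \right)},5 \right)} \left(-1\right) - 110 = 5^{3} \left(-1\right) - 110 = 125 \left(-1\right) - 110 = -125 - 110 = -235$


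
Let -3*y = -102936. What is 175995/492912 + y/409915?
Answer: 9895087441/22450224720 ≈ 0.44076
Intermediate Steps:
y = 34312 (y = -1/3*(-102936) = 34312)
175995/492912 + y/409915 = 175995/492912 + 34312/409915 = 175995*(1/492912) + 34312*(1/409915) = 19555/54768 + 34312/409915 = 9895087441/22450224720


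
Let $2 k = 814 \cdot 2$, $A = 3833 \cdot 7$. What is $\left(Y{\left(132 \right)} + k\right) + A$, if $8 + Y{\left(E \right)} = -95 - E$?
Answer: $27410$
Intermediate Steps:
$A = 26831$
$k = 814$ ($k = \frac{814 \cdot 2}{2} = \frac{1}{2} \cdot 1628 = 814$)
$Y{\left(E \right)} = -103 - E$ ($Y{\left(E \right)} = -8 - \left(95 + E\right) = -103 - E$)
$\left(Y{\left(132 \right)} + k\right) + A = \left(\left(-103 - 132\right) + 814\right) + 26831 = \left(-235 + 814\right) + 26831 = 579 + 26831 = 27410$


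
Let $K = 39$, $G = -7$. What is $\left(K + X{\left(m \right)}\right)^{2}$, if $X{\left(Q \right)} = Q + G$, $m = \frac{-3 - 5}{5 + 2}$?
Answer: $\frac{46656}{49} \approx 952.16$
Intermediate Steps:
$m = - \frac{8}{7} \approx -1.1429$
$X{\left(Q \right)} = -7 + Q$ ($X{\left(Q \right)} = Q - 7 = -7 + Q$)
$\left(K + X{\left(m \right)}\right)^{2} = \left(39 - \frac{57}{7}\right)^{2} = \left(\frac{216}{7}\right)^{2} = \frac{46656}{49}$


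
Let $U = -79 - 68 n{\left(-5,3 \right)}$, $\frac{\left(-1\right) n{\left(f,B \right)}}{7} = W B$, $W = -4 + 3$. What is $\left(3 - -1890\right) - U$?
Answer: $3400$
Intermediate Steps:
$W = -1$
$n{\left(f,B \right)} = 7 B$ ($n{\left(f,B \right)} = - 7 \left(- B\right) = 7 B$)
$U = -1507$ ($U = -79 - 68 \cdot 7 \cdot 3 = -79 - 1428 = -1507$)
$\left(3 - -1890\right) - U = \left(3 - -1890\right) - -1507 = \left(3 + 1890\right) + 1507 = 1893 + 1507 = 3400$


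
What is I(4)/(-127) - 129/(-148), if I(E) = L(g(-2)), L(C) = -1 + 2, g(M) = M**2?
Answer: 16235/18796 ≈ 0.86375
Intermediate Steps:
L(C) = 1
I(E) = 1
I(4)/(-127) - 129/(-148) = 1/(-127) - 129/(-148) = 1*(-1/127) - 129*(-1/148) = -1/127 + 129/148 = 16235/18796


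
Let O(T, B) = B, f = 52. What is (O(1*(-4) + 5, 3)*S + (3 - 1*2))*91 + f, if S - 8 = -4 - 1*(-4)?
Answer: 2327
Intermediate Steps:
S = 8 (S = 8 + (-4 - 1*(-4)) = 8 + (-4 + 4) = 8 + 0 = 8)
(O(1*(-4) + 5, 3)*S + (3 - 1*2))*91 + f = (3*8 + (3 - 1*2))*91 + 52 = (24 + (3 - 2))*91 + 52 = (24 + 1)*91 + 52 = 25*91 + 52 = 2275 + 52 = 2327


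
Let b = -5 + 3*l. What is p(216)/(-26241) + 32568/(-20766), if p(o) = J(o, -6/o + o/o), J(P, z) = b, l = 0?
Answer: -142418843/90820101 ≈ -1.5681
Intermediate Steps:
b = -5 (b = -5 + 3*0 = -5 + 0 = -5)
J(P, z) = -5
p(o) = -5
p(216)/(-26241) + 32568/(-20766) = -5/(-26241) + 32568/(-20766) = -5*(-1/26241) + 32568*(-1/20766) = 5/26241 - 5428/3461 = -142418843/90820101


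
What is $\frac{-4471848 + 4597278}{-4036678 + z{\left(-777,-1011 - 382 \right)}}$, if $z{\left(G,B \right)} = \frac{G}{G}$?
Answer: $- \frac{41810}{1345559} \approx -0.031073$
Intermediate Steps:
$z{\left(G,B \right)} = 1$
$\frac{-4471848 + 4597278}{-4036678 + z{\left(-777,-1011 - 382 \right)}} = \frac{-4471848 + 4597278}{-4036678 + 1} = \frac{125430}{-4036677} = 125430 \left(- \frac{1}{4036677}\right) = - \frac{41810}{1345559}$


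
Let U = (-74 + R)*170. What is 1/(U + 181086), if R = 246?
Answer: 1/210326 ≈ 4.7545e-6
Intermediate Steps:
U = 29240 (U = (-74 + 246)*170 = 172*170 = 29240)
1/(U + 181086) = 1/(29240 + 181086) = 1/210326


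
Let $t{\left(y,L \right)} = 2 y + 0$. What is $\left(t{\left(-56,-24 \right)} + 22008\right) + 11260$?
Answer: $33156$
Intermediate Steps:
$t{\left(y,L \right)} = 2 y$
$\left(t{\left(-56,-24 \right)} + 22008\right) + 11260 = \left(2 \left(-56\right) + 22008\right) + 11260 = \left(-112 + 22008\right) + 11260 = 21896 + 11260 = 33156$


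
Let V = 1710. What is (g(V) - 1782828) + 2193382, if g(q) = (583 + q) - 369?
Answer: 412478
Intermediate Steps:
g(q) = 214 + q
(g(V) - 1782828) + 2193382 = ((214 + 1710) - 1782828) + 2193382 = (1924 - 1782828) + 2193382 = -1780904 + 2193382 = 412478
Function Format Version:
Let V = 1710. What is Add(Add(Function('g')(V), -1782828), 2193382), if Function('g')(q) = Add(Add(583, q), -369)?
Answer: 412478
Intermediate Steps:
Function('g')(q) = Add(214, q)
Add(Add(Function('g')(V), -1782828), 2193382) = Add(Add(Add(214, 1710), -1782828), 2193382) = Add(Add(1924, -1782828), 2193382) = Add(-1780904, 2193382) = 412478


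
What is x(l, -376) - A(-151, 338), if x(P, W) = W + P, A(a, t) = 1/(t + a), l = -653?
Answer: -192424/187 ≈ -1029.0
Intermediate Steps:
A(a, t) = 1/(a + t)
x(P, W) = P + W
x(l, -376) - A(-151, 338) = (-653 - 376) - 1/(-151 + 338) = -1029 - 1/187 = -192424/187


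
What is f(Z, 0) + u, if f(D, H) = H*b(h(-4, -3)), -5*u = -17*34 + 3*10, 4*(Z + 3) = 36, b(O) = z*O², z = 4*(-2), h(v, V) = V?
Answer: 548/5 ≈ 109.60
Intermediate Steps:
z = -8
b(O) = -8*O²
Z = 6 (Z = -3 + (¼)*36 = -3 + 9 = 6)
u = 548/5 (u = -(-17*34 + 3*10)/5 = -(-578 + 30)/5 = -⅕*(-548) = 548/5 ≈ 109.60)
f(D, H) = -72*H (f(D, H) = H*(-8*(-3)²) = H*(-8*9) = H*(-72) = -72*H)
f(Z, 0) + u = -72*0 + 548/5 = 0 + 548/5 = 548/5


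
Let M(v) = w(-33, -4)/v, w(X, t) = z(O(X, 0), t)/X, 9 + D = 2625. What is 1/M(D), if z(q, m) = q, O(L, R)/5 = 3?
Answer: -28776/5 ≈ -5755.2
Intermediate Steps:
D = 2616 (D = -9 + 2625 = 2616)
O(L, R) = 15 (O(L, R) = 5*3 = 15)
w(X, t) = 15/X
M(v) = -5/(11*v) (M(v) = (15/(-33))/v = (15*(-1/33))/v = -5/(11*v))
1/M(D) = 1/(-5/11/2616) = 1/(-5/11*1/2616) = 1/(-5/28776) = -28776/5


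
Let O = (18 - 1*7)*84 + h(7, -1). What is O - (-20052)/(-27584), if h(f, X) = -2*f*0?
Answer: 6366891/6896 ≈ 923.27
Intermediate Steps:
h(f, X) = 0
O = 924 (O = (18 - 1*7)*84 + 0 = (18 - 7)*84 + 0 = 11*84 + 0 = 924 + 0 = 924)
O - (-20052)/(-27584) = 924 - (-20052)/(-27584) = 924 - (-20052)*(-1)/27584 = 924 - 1*5013/6896 = 924 - 5013/6896 = 6366891/6896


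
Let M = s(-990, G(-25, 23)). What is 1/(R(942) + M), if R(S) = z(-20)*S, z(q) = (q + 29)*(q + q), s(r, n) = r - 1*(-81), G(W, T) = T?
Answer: -1/340029 ≈ -2.9409e-6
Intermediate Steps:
s(r, n) = 81 + r (s(r, n) = r + 81 = 81 + r)
M = -909 (M = 81 - 990 = -909)
z(q) = 2*q*(29 + q) (z(q) = (29 + q)*(2*q) = 2*q*(29 + q))
R(S) = -360*S (R(S) = (2*(-20)*(29 - 20))*S = (2*(-20)*9)*S = -360*S)
1/(R(942) + M) = 1/(-360*942 - 909) = 1/(-339120 - 909) = 1/(-340029) = -1/340029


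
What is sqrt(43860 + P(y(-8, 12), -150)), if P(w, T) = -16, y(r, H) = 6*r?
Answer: 2*sqrt(10961) ≈ 209.39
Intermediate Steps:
sqrt(43860 + P(y(-8, 12), -150)) = sqrt(43860 - 16) = sqrt(43844) = 2*sqrt(10961)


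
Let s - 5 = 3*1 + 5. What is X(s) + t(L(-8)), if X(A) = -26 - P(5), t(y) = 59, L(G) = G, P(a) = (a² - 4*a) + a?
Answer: 23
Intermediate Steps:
P(a) = a² - 3*a
s = 13 (s = 5 + (3*1 + 5) = 5 + (3 + 5) = 5 + 8 = 13)
X(A) = -36 (X(A) = -26 - 5*(-3 + 5) = -26 - 5*2 = -26 - 1*10 = -26 - 10 = -36)
X(s) + t(L(-8)) = -36 + 59 = 23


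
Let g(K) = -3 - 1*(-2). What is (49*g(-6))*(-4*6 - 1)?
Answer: 1225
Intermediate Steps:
g(K) = -1 (g(K) = -3 + 2 = -1)
(49*g(-6))*(-4*6 - 1) = (49*(-1))*(-4*6 - 1) = -49*(-24 - 1) = -49*(-25) = 1225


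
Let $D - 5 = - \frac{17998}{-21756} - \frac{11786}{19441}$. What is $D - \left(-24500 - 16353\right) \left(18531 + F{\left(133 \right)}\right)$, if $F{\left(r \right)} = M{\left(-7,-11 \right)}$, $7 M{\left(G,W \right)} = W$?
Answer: $\frac{160086105007209893}{211479198} \approx 7.5698 \cdot 10^{8}$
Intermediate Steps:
$M{\left(G,W \right)} = \frac{W}{7}$
$F{\left(r \right)} = - \frac{11}{7}$ ($F{\left(r \right)} = \frac{1}{7} \left(-11\right) = - \frac{11}{7}$)
$D = \frac{1104137441}{211479198}$ ($D = 5 - \left(- \frac{8999}{10878} + \frac{11786}{19441}\right) = 5 - - \frac{46741451}{211479198} = 5 + \left(\frac{8999}{10878} - \frac{11786}{19441}\right) = 5 + \frac{46741451}{211479198} = \frac{1104137441}{211479198} \approx 5.221$)
$D - \left(-24500 - 16353\right) \left(18531 + F{\left(133 \right)}\right) = \frac{1104137441}{211479198} - \left(-24500 - 16353\right) \left(18531 - \frac{11}{7}\right) = \frac{1104137441}{211479198} - \left(-40853\right) \frac{129706}{7} = \frac{1104137441}{211479198} - - \frac{5298879218}{7} = \frac{1104137441}{211479198} + \frac{5298879218}{7} = \frac{160086105007209893}{211479198}$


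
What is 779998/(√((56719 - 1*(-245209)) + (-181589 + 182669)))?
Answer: 389999*√18938/37876 ≈ 1417.0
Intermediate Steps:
779998/(√((56719 - 1*(-245209)) + (-181589 + 182669))) = 779998/(√((56719 + 245209) + 1080)) = 779998/(√(301928 + 1080)) = 779998/(√303008) = 779998/((4*√18938)) = 779998*(√18938/75752) = 389999*√18938/37876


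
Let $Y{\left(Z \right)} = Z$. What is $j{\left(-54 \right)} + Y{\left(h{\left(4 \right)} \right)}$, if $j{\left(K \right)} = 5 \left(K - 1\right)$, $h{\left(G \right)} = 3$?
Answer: $-272$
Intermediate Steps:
$j{\left(K \right)} = -5 + 5 K$ ($j{\left(K \right)} = 5 \left(-1 + K\right) = -5 + 5 K$)
$j{\left(-54 \right)} + Y{\left(h{\left(4 \right)} \right)} = \left(-5 + 5 \left(-54\right)\right) + 3 = \left(-5 - 270\right) + 3 = -275 + 3 = -272$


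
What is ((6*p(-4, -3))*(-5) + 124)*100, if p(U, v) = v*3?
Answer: 39400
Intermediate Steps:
p(U, v) = 3*v
((6*p(-4, -3))*(-5) + 124)*100 = ((6*(3*(-3)))*(-5) + 124)*100 = ((6*(-9))*(-5) + 124)*100 = (-54*(-5) + 124)*100 = (270 + 124)*100 = 394*100 = 39400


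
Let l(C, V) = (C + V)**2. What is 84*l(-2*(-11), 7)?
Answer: 70644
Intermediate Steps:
84*l(-2*(-11), 7) = 84*(-2*(-11) + 7)**2 = 84*(22 + 7)**2 = 84*29**2 = 84*841 = 70644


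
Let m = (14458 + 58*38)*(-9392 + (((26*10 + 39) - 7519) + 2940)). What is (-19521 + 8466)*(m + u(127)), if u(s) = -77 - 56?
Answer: 2518362131835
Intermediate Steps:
m = -227802864 (m = (14458 + 2204)*(-9392 + (((260 + 39) - 7519) + 2940)) = 16662*(-9392 + ((299 - 7519) + 2940)) = 16662*(-9392 + (-7220 + 2940)) = 16662*(-9392 - 4280) = 16662*(-13672) = -227802864)
u(s) = -133
(-19521 + 8466)*(m + u(127)) = (-19521 + 8466)*(-227802864 - 133) = -11055*(-227802997) = 2518362131835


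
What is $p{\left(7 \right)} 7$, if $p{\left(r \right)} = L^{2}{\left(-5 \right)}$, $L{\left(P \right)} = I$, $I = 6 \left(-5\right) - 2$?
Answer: $7168$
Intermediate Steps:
$I = -32$ ($I = -30 - 2 = -32$)
$L{\left(P \right)} = -32$
$p{\left(r \right)} = 1024$ ($p{\left(r \right)} = \left(-32\right)^{2} = 1024$)
$p{\left(7 \right)} 7 = 1024 \cdot 7 = 7168$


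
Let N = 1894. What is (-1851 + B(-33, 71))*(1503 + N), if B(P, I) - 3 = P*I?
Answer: -14236827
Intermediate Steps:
B(P, I) = 3 + I*P (B(P, I) = 3 + P*I = 3 + I*P)
(-1851 + B(-33, 71))*(1503 + N) = (-1851 + (3 + 71*(-33)))*(1503 + 1894) = (-1851 + (3 - 2343))*3397 = (-1851 - 2340)*3397 = -4191*3397 = -14236827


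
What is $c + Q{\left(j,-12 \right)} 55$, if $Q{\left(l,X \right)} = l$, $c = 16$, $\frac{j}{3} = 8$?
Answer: $1336$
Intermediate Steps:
$j = 24$ ($j = 3 \cdot 8 = 24$)
$c + Q{\left(j,-12 \right)} 55 = 16 + 24 \cdot 55 = 16 + 1320 = 1336$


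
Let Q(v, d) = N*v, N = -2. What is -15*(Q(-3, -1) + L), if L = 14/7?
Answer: -120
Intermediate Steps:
L = 2 (L = 14*(⅐) = 2)
Q(v, d) = -2*v
-15*(Q(-3, -1) + L) = -15*(-2*(-3) + 2) = -15*(6 + 2) = -15*8 = -120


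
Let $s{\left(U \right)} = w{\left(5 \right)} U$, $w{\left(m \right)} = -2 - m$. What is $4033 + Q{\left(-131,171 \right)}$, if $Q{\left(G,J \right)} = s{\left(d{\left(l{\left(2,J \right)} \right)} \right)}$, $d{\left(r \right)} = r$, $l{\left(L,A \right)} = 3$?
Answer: $4012$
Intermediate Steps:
$s{\left(U \right)} = - 7 U$ ($s{\left(U \right)} = \left(-2 - 5\right) U = - 7 U$)
$Q{\left(G,J \right)} = -21$ ($Q{\left(G,J \right)} = \left(-7\right) 3 = -21$)
$4033 + Q{\left(-131,171 \right)} = 4033 - 21 = 4012$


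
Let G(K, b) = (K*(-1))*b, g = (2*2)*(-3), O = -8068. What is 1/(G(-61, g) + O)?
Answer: -1/8800 ≈ -0.00011364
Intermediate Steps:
g = -12 (g = 4*(-3) = -12)
G(K, b) = -K*b (G(K, b) = (-K)*b = -K*b)
1/(G(-61, g) + O) = 1/(-1*(-61)*(-12) - 8068) = 1/(-732 - 8068) = 1/(-8800) = -1/8800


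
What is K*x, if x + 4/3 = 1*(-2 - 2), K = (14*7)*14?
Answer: -21952/3 ≈ -7317.3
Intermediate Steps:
K = 1372 (K = 98*14 = 1372)
x = -16/3 (x = -4/3 + 1*(-2 - 2) = -4/3 + 1*(-4) = -4/3 - 4 = -16/3 ≈ -5.3333)
K*x = 1372*(-16/3) = -21952/3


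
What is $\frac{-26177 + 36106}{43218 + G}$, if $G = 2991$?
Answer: $\frac{9929}{46209} \approx 0.21487$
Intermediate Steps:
$\frac{-26177 + 36106}{43218 + G} = \frac{-26177 + 36106}{43218 + 2991} = \frac{9929}{46209}$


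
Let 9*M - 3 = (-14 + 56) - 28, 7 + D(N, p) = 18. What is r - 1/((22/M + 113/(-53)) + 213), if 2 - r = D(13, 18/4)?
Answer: -1805275/200486 ≈ -9.0045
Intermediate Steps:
D(N, p) = 11 (D(N, p) = -7 + 18 = 11)
M = 17/9 (M = 1/3 + ((-14 + 56) - 28)/9 = 1/3 + (42 - 28)/9 = 1/3 + (1/9)*14 = 1/3 + 14/9 = 17/9 ≈ 1.8889)
r = -9 (r = 2 - 1*11 = 2 - 11 = -9)
r - 1/((22/M + 113/(-53)) + 213) = -9 - 1/((22/(17/9) + 113/(-53)) + 213) = -9 - 1/((22*(9/17) + 113*(-1/53)) + 213) = -9 - 1/((198/17 - 113/53) + 213) = -9 - 1/(8573/901 + 213) = -9 - 1/200486/901 = -9 - 1*901/200486 = -9 - 901/200486 = -1805275/200486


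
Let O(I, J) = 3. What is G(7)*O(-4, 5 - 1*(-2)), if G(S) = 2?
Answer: 6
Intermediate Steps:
G(7)*O(-4, 5 - 1*(-2)) = 2*3 = 6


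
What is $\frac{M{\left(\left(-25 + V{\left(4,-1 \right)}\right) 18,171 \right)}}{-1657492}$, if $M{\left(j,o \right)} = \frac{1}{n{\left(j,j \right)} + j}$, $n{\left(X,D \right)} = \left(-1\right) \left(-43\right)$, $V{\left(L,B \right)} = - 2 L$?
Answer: $\frac{1}{913278092} \approx 1.095 \cdot 10^{-9}$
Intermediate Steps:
$n{\left(X,D \right)} = 43$
$M{\left(j,o \right)} = \frac{1}{43 + j}$
$\frac{M{\left(\left(-25 + V{\left(4,-1 \right)}\right) 18,171 \right)}}{-1657492} = \frac{1}{\left(43 + \left(-25 - 8\right) 18\right) \left(-1657492\right)} = \frac{1}{43 + \left(-25 - 8\right) 18} \left(- \frac{1}{1657492}\right) = \frac{1}{43 - 594} \left(- \frac{1}{1657492}\right) = \frac{1}{-551} \left(- \frac{1}{1657492}\right) = \left(- \frac{1}{551}\right) \left(- \frac{1}{1657492}\right) = \frac{1}{913278092}$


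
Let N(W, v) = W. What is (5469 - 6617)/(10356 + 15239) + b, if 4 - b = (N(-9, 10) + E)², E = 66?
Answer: -83056923/25595 ≈ -3245.0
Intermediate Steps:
b = -3245 (b = 4 - (-9 + 66)² = 4 - 1*57² = 4 - 1*3249 = 4 - 3249 = -3245)
(5469 - 6617)/(10356 + 15239) + b = (5469 - 6617)/(10356 + 15239) - 3245 = -1148/25595 - 3245 = -83056923/25595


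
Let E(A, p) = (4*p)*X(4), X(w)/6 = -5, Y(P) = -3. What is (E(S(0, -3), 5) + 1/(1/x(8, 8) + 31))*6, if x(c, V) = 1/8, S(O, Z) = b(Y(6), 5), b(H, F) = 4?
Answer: -46798/13 ≈ -3599.8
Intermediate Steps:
X(w) = -30 (X(w) = 6*(-5) = -30)
S(O, Z) = 4
E(A, p) = -120*p (E(A, p) = (4*p)*(-30) = -120*p)
x(c, V) = 1/8
(E(S(0, -3), 5) + 1/(1/x(8, 8) + 31))*6 = (-120*5 + 1/(1/(1/8) + 31))*6 = (-600 + 1/(8 + 31))*6 = (-600 + 1/39)*6 = -23399/39*6 = -46798/13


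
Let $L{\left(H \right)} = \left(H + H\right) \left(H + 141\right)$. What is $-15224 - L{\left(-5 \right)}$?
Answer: $-13864$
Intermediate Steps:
$L{\left(H \right)} = 2 H \left(141 + H\right)$
$-15224 - L{\left(-5 \right)} = -15224 - 2 \left(-5\right) \left(141 - 5\right) = -15224 - 2 \left(-5\right) 136 = -15224 - -1360 = -15224 + 1360 = -13864$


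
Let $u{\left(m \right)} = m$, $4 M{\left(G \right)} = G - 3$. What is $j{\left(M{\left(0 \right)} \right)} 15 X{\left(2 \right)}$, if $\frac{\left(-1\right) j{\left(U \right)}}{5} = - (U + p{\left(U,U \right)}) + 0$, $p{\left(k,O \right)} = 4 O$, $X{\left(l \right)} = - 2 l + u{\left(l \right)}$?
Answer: $\frac{1125}{2} \approx 562.5$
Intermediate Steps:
$M{\left(G \right)} = - \frac{3}{4} + \frac{G}{4}$ ($M{\left(G \right)} = \frac{G - 3}{4} = \frac{-3 + G}{4} = - \frac{3}{4} + \frac{G}{4}$)
$X{\left(l \right)} = - l$ ($X{\left(l \right)} = - 2 l + l = - l$)
$j{\left(U \right)} = 25 U$ ($j{\left(U \right)} = - 5 \left(- (U + 4 U) + 0\right) = - 5 \left(- 5 U + 0\right) = - 5 \left(- 5 U\right) = 25 U$)
$j{\left(M{\left(0 \right)} \right)} 15 X{\left(2 \right)} = 25 \left(- \frac{3}{4} + \frac{1}{4} \cdot 0\right) 15 \left(\left(-1\right) 2\right) = 25 \left(- \frac{3}{4} + 0\right) 15 \left(-2\right) = 25 \left(- \frac{3}{4}\right) 15 \left(-2\right) = \left(- \frac{75}{4}\right) 15 \left(-2\right) = \left(- \frac{1125}{4}\right) \left(-2\right) = \frac{1125}{2}$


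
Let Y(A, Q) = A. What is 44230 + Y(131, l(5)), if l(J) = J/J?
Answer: 44361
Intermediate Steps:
l(J) = 1
44230 + Y(131, l(5)) = 44230 + 131 = 44361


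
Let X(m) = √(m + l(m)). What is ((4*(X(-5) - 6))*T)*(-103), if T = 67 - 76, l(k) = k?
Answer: -22248 + 3708*I*√10 ≈ -22248.0 + 11726.0*I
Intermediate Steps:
T = -9
X(m) = √2*√m (X(m) = √(m + m) = √(2*m) = √2*√m)
((4*(X(-5) - 6))*T)*(-103) = ((4*(√2*√(-5) - 6))*(-9))*(-103) = ((4*(√2*(I*√5) - 6))*(-9))*(-103) = ((4*(I*√10 - 6))*(-9))*(-103) = ((4*(-6 + I*√10))*(-9))*(-103) = ((-24 + 4*I*√10)*(-9))*(-103) = (216 - 36*I*√10)*(-103) = -22248 + 3708*I*√10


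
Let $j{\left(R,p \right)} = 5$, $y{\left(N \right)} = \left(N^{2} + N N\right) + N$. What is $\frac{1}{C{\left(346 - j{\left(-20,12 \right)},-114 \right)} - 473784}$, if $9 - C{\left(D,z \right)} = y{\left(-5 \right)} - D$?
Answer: $- \frac{1}{473479} \approx -2.112 \cdot 10^{-6}$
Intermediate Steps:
$y{\left(N \right)} = N + 2 N^{2}$ ($y{\left(N \right)} = \left(N^{2} + N^{2}\right) + N = 2 N^{2} + N = N + 2 N^{2}$)
$C{\left(D,z \right)} = -36 + D$ ($C{\left(D,z \right)} = 9 - \left(- 5 \left(1 + 2 \left(-5\right)\right) - D\right) = 9 - \left(- 5 \left(1 - 10\right) - D\right) = 9 - \left(\left(-5\right) \left(-9\right) - D\right) = 9 - \left(45 - D\right) = 9 + \left(-45 + D\right) = -36 + D$)
$\frac{1}{C{\left(346 - j{\left(-20,12 \right)},-114 \right)} - 473784} = \frac{1}{\left(-36 + \left(346 - 5\right)\right) - 473784} = \frac{1}{\left(-36 + 341\right) - 473784} = \frac{1}{305 - 473784} = \frac{1}{-473479} = - \frac{1}{473479}$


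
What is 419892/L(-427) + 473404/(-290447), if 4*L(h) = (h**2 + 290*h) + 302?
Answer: 459988858292/17078574047 ≈ 26.934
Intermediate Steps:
L(h) = 151/2 + h**2/4 + 145*h/2 (L(h) = ((h**2 + 290*h) + 302)/4 = (302 + h**2 + 290*h)/4 = 151/2 + h**2/4 + 145*h/2)
419892/L(-427) + 473404/(-290447) = 419892/(151/2 + (1/4)*(-427)**2 + (145/2)*(-427)) + 473404/(-290447) = 419892/(151/2 + (1/4)*182329 - 61915/2) + 473404*(-1/290447) = 419892/(151/2 + 182329/4 - 61915/2) - 473404/290447 = 419892/(58801/4) - 473404/290447 = 419892*(4/58801) - 473404/290447 = 1679568/58801 - 473404/290447 = 459988858292/17078574047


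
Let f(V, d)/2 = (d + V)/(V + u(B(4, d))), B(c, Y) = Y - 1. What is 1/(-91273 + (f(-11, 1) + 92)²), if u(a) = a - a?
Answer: -121/9979009 ≈ -1.2125e-5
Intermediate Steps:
B(c, Y) = -1 + Y
u(a) = 0
f(V, d) = 2*(V + d)/V (f(V, d) = 2*((d + V)/(V + 0)) = 2*((V + d)/V) = 2*(V + d)/V)
1/(-91273 + (f(-11, 1) + 92)²) = 1/(-91273 + ((2 + 2*1/(-11)) + 92)²) = 1/(-91273 + ((2 + 2*1*(-1/11)) + 92)²) = 1/(-91273 + ((2 - 2/11) + 92)²) = 1/(-91273 + (20/11 + 92)²) = 1/(-91273 + (1032/11)²) = 1/(-91273 + 1065024/121) = 1/(-9979009/121) = -121/9979009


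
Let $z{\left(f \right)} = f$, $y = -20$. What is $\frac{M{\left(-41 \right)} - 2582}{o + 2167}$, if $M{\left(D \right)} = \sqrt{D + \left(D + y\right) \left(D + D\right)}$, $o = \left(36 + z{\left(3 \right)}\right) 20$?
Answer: $- \frac{2582}{2947} + \frac{11 \sqrt{41}}{2947} \approx -0.85225$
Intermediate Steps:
$o = 780$ ($o = \left(36 + 3\right) 20 = 39 \cdot 20 = 780$)
$M{\left(D \right)} = \sqrt{D + 2 D \left(-20 + D\right)}$ ($M{\left(D \right)} = \sqrt{D + \left(D - 20\right) \left(D + D\right)} = \sqrt{D + \left(-20 + D\right) 2 D} = \sqrt{D + 2 D \left(-20 + D\right)}$)
$\frac{M{\left(-41 \right)} - 2582}{o + 2167} = \frac{\sqrt{- 41 \left(-39 + 2 \left(-41\right)\right)} - 2582}{780 + 2167} = \frac{\sqrt{- 41 \left(-39 - 82\right)} - 2582}{2947} = \left(\sqrt{\left(-41\right) \left(-121\right)} - 2582\right) \frac{1}{2947} = \left(\sqrt{4961} - 2582\right) \frac{1}{2947} = \left(11 \sqrt{41} - 2582\right) \frac{1}{2947} = \left(-2582 + 11 \sqrt{41}\right) \frac{1}{2947} = - \frac{2582}{2947} + \frac{11 \sqrt{41}}{2947}$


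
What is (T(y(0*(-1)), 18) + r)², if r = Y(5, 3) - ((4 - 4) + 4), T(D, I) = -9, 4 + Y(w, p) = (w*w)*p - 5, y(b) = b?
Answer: 2809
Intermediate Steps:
Y(w, p) = -9 + p*w² (Y(w, p) = -4 + ((w*w)*p - 5) = -4 + (w²*p - 5) = -4 + (p*w² - 5) = -4 + (-5 + p*w²) = -9 + p*w²)
r = 62 (r = (-9 + 3*5²) - ((4 - 4) + 4) = (-9 + 3*25) - (0 + 4) = (-9 + 75) - 1*4 = 66 - 4 = 62)
(T(y(0*(-1)), 18) + r)² = (-9 + 62)² = 53² = 2809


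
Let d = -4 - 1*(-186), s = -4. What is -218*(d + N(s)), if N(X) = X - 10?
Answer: -36624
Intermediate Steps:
N(X) = -10 + X
d = 182 (d = -4 + 186 = 182)
-218*(d + N(s)) = -218*(182 + (-10 - 4)) = -218*(182 - 14) = -218*168 = -36624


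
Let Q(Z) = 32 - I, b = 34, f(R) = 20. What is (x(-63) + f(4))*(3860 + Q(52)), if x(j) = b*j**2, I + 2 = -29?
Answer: 529471618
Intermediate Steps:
I = -31 (I = -2 - 29 = -31)
x(j) = 34*j**2
Q(Z) = 63 (Q(Z) = 32 - 1*(-31) = 32 + 31 = 63)
(x(-63) + f(4))*(3860 + Q(52)) = (34*(-63)**2 + 20)*(3860 + 63) = (34*3969 + 20)*3923 = (134946 + 20)*3923 = 134966*3923 = 529471618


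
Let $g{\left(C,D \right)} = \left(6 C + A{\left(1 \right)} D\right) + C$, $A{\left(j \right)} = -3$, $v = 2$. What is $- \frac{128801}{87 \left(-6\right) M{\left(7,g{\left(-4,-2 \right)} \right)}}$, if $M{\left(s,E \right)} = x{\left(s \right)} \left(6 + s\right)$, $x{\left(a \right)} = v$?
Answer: $\frac{128801}{13572} \approx 9.4902$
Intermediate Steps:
$x{\left(a \right)} = 2$
$g{\left(C,D \right)} = - 3 D + 7 C$ ($g{\left(C,D \right)} = \left(6 C - 3 D\right) + C = \left(- 3 D + 6 C\right) + C = - 3 D + 7 C$)
$M{\left(s,E \right)} = 12 + 2 s$ ($M{\left(s,E \right)} = 2 \left(6 + s\right) = 12 + 2 s$)
$- \frac{128801}{87 \left(-6\right) M{\left(7,g{\left(-4,-2 \right)} \right)}} = - \frac{128801}{87 \left(-6\right) \left(12 + 2 \cdot 7\right)} = - \frac{128801}{\left(-522\right) \left(12 + 14\right)} = - \frac{128801}{\left(-522\right) 26} = - \frac{128801}{-13572} = \left(-128801\right) \left(- \frac{1}{13572}\right) = \frac{128801}{13572}$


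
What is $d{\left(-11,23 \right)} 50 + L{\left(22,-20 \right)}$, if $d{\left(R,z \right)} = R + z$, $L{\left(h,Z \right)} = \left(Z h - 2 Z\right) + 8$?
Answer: $208$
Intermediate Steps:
$L{\left(h,Z \right)} = 8 - 2 Z + Z h$ ($L{\left(h,Z \right)} = \left(- 2 Z + Z h\right) + 8 = 8 - 2 Z + Z h$)
$d{\left(-11,23 \right)} 50 + L{\left(22,-20 \right)} = \left(-11 + 23\right) 50 - 392 = 12 \cdot 50 + \left(8 + 40 - 440\right) = 600 - 392 = 208$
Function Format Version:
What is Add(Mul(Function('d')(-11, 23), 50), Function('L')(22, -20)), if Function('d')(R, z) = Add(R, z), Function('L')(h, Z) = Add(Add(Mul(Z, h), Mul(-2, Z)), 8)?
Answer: 208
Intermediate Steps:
Function('L')(h, Z) = Add(8, Mul(-2, Z), Mul(Z, h)) (Function('L')(h, Z) = Add(Add(Mul(-2, Z), Mul(Z, h)), 8) = Add(8, Mul(-2, Z), Mul(Z, h)))
Add(Mul(Function('d')(-11, 23), 50), Function('L')(22, -20)) = Add(Mul(Add(-11, 23), 50), Add(8, Mul(-2, -20), Mul(-20, 22))) = Add(Mul(12, 50), Add(8, 40, -440)) = Add(600, -392) = 208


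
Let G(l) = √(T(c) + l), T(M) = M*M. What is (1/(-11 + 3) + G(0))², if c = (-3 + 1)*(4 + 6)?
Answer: 25281/64 ≈ 395.02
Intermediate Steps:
c = -20 (c = -2*10 = -20)
T(M) = M²
G(l) = √(400 + l) (G(l) = √((-20)² + l) = √(400 + l))
(1/(-11 + 3) + G(0))² = (1/(-11 + 3) + √(400 + 0))² = (1/(-8) + √400)² = (-⅛ + 20)² = (159/8)² = 25281/64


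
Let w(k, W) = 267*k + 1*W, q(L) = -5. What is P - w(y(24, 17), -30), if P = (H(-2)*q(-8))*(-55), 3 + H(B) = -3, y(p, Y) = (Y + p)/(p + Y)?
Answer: -1887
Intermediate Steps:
y(p, Y) = 1 (y(p, Y) = (Y + p)/(Y + p) = 1)
H(B) = -6 (H(B) = -3 - 3 = -6)
w(k, W) = W + 267*k (w(k, W) = 267*k + W = W + 267*k)
P = -1650 (P = -6*(-5)*(-55) = 30*(-55) = -1650)
P - w(y(24, 17), -30) = -1650 - (-30 + 267*1) = -1650 - (-30 + 267) = -1650 - 1*237 = -1650 - 237 = -1887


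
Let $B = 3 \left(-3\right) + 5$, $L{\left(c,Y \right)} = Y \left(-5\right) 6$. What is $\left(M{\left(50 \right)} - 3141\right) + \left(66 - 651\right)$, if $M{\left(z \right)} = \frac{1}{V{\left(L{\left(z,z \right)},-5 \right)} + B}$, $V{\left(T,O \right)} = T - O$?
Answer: $- \frac{5585275}{1499} \approx -3726.0$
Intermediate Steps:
$L{\left(c,Y \right)} = - 30 Y$ ($L{\left(c,Y \right)} = - 5 Y 6 = - 30 Y$)
$B = -4$ ($B = -9 + 5 = -4$)
$M{\left(z \right)} = \frac{1}{1 - 30 z}$ ($M{\left(z \right)} = \frac{1}{\left(- 30 z - -5\right) - 4} = \frac{1}{\left(- 30 z + 5\right) - 4} = \frac{1}{\left(5 - 30 z\right) - 4} = \frac{1}{1 - 30 z}$)
$\left(M{\left(50 \right)} - 3141\right) + \left(66 - 651\right) = \left(- \frac{1}{-1 + 30 \cdot 50} - 3141\right) + \left(66 - 651\right) = \left(- \frac{1}{-1 + 1500} - 3141\right) + \left(66 - 651\right) = \left(- \frac{1}{1499} - 3141\right) - 585 = - \frac{4708360}{1499} - 585 = - \frac{5585275}{1499}$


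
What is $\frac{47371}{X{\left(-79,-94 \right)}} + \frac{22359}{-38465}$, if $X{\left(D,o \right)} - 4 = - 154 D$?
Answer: $\frac{310003297}{93623810} \approx 3.3112$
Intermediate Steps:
$X{\left(D,o \right)} = 4 - 154 D$
$\frac{47371}{X{\left(-79,-94 \right)}} + \frac{22359}{-38465} = \frac{47371}{4 - -12166} + \frac{22359}{-38465} = \frac{47371}{4 + 12166} + 22359 \left(- \frac{1}{38465}\right) = \frac{47371}{12170} - \frac{22359}{38465} = \frac{310003297}{93623810}$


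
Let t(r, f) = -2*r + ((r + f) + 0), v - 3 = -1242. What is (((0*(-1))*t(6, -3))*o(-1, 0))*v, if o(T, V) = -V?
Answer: 0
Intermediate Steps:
v = -1239 (v = 3 - 1242 = -1239)
t(r, f) = f - r (t(r, f) = -2*r + ((f + r) + 0) = -2*r + (f + r) = f - r)
(((0*(-1))*t(6, -3))*o(-1, 0))*v = (((0*(-1))*(-3 - 1*6))*(-1*0))*(-1239) = ((0*(-3 - 6))*0)*(-1239) = ((0*(-9))*0)*(-1239) = (0*0)*(-1239) = 0*(-1239) = 0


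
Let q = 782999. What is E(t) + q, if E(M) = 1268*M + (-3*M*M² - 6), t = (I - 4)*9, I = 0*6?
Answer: 877313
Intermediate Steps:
I = 0
t = -36 (t = (0 - 4)*9 = -4*9 = -36)
E(M) = -6 - 3*M³ + 1268*M (E(M) = 1268*M + (-3*M³ - 6) = 1268*M + (-6 - 3*M³) = -6 - 3*M³ + 1268*M)
E(t) + q = (-6 - 3*(-36)³ + 1268*(-36)) + 782999 = (-6 - 3*(-46656) - 45648) + 782999 = (-6 + 139968 - 45648) + 782999 = 94314 + 782999 = 877313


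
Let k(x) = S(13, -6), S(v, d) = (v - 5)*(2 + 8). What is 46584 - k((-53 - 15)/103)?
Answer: 46504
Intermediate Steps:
S(v, d) = -50 + 10*v (S(v, d) = (-5 + v)*10 = -50 + 10*v)
k(x) = 80 (k(x) = -50 + 10*13 = -50 + 130 = 80)
46584 - k((-53 - 15)/103) = 46584 - 1*80 = 46584 - 80 = 46504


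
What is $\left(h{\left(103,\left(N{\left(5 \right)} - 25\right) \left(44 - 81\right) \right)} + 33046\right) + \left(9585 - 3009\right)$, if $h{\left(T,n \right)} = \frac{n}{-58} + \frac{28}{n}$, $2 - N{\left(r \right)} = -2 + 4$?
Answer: $\frac{2124866299}{53650} \approx 39606.0$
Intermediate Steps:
$N{\left(r \right)} = 0$ ($N{\left(r \right)} = 2 - \left(-2 + 4\right) = 2 - 2 = 0$)
$h{\left(T,n \right)} = \frac{28}{n} - \frac{n}{58}$ ($h{\left(T,n \right)} = n \left(- \frac{1}{58}\right) + \frac{28}{n} = - \frac{n}{58} + \frac{28}{n} = \frac{28}{n} - \frac{n}{58}$)
$\left(h{\left(103,\left(N{\left(5 \right)} - 25\right) \left(44 - 81\right) \right)} + 33046\right) + \left(9585 - 3009\right) = \left(\left(\frac{28}{\left(0 - 25\right) \left(44 - 81\right)} - \frac{\left(0 - 25\right) \left(44 - 81\right)}{58}\right) + 33046\right) + \left(9585 - 3009\right) = \left(\left(\frac{28}{\left(-25\right) \left(-37\right)} - \frac{\left(-25\right) \left(-37\right)}{58}\right) + 33046\right) + 6576 = \left(\left(\frac{28}{925} - \frac{925}{58}\right) + 33046\right) + 6576 = \left(- \frac{854001}{53650} + 33046\right) + 6576 = \frac{1772063899}{53650} + 6576 = \frac{2124866299}{53650}$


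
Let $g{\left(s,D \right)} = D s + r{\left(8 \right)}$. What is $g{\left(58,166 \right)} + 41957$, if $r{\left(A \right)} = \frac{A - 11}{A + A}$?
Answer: $\frac{825357}{16} \approx 51585.0$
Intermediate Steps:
$r{\left(A \right)} = \frac{-11 + A}{2 A}$
$g{\left(s,D \right)} = - \frac{3}{16} + D s$ ($g{\left(s,D \right)} = D s + \frac{-11 + 8}{2 \cdot 8} = D s + \frac{1}{2} \cdot \frac{1}{8} \left(-3\right) = D s - \frac{3}{16} = - \frac{3}{16} + D s$)
$g{\left(58,166 \right)} + 41957 = \left(- \frac{3}{16} + 166 \cdot 58\right) + 41957 = \left(- \frac{3}{16} + 9628\right) + 41957 = \frac{154045}{16} + 41957 = \frac{825357}{16}$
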